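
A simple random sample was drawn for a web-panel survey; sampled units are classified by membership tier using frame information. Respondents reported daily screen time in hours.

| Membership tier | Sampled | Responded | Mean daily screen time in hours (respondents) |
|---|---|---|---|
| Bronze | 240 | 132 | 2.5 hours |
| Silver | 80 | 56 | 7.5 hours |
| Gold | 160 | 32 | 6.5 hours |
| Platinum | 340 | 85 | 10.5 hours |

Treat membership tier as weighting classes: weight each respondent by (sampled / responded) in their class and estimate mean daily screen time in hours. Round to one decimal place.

Response rates by class: Bronze 132/240 = 55%, Silver 56/80 = 70%, Gold 32/160 = 20%, Platinum 85/340 = 25%.
Weighting each respondent by the inverse class response rate inflates each class back to its sampled size, so the class weight is n_sampled:
  Bronze: 240 × 2.5 = 600
  Silver: 80 × 7.5 = 600
  Gold: 160 × 6.5 = 1040
  Platinum: 340 × 10.5 = 3570
Adjusted estimate = 5810 / 820 = 7.08537 → 7.1.

7.1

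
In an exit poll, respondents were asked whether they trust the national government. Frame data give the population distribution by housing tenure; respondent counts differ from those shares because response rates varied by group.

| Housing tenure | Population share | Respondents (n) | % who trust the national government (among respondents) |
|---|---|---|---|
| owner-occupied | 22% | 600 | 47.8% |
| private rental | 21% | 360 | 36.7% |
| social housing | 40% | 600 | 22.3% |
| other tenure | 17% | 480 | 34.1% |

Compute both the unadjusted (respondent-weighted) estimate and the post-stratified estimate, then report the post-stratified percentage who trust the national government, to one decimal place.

Naive respondent-only estimate (weights = respondent counts):
  (600/2040)×47.8 + (360/2040)×36.7 + (600/2040)×22.3 + (480/2040)×34.1 = 35.1176%
Reweighting by population housing tenure shares:
  0.22×47.8 + 0.21×36.7 + 0.4×22.3 + 0.17×34.1 = 32.94%

32.9%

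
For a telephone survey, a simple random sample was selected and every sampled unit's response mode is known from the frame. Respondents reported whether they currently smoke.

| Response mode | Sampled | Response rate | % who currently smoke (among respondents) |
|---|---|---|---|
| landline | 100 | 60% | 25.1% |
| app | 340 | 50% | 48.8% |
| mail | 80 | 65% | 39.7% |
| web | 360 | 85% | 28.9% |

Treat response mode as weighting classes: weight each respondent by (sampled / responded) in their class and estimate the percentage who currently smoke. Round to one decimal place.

Inverse-response-rate weighting restores each class to its sampled count, so class totals weight by n_sampled:
  landline: 100 × 25.1 = 2510
  app: 340 × 48.8 = 16,592
  mail: 80 × 39.7 = 3176
  web: 360 × 28.9 = 10,404
Adjusted estimate = 32,682 / 880 = 37.1386 → 37.1%.

37.1%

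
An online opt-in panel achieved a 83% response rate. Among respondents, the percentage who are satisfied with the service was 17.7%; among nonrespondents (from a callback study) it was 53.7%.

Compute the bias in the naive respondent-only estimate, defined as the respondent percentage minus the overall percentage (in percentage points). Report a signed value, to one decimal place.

-6.1 percentage points

Nonresponse fraction = 1 − 0.83 = 0.17.
Bias = (nonresponse fraction) × (respondent percentage − nonrespondent percentage)
     = 0.17 × (17.7 − 53.7) = 0.17 × -36 = -6.12.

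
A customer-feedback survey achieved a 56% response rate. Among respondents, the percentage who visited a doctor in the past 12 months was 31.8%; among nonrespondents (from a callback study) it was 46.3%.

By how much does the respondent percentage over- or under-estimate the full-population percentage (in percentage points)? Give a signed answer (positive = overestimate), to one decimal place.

-6.4 percentage points

Nonresponse fraction = 1 − 0.56 = 0.44.
Bias = (nonresponse fraction) × (respondent percentage − nonrespondent percentage)
     = 0.44 × (31.8 − 46.3) = 0.44 × -14.5 = -6.38.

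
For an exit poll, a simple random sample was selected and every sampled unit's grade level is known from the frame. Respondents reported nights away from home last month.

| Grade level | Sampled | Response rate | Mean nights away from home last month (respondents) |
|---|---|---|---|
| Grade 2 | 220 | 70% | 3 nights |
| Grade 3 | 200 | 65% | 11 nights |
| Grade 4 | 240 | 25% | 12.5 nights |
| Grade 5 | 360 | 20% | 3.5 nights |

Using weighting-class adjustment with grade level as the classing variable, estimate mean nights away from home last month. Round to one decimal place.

Inverse-response-rate weighting restores each class to its sampled count, so class totals weight by n_sampled:
  Grade 2: 220 × 3 = 660
  Grade 3: 200 × 11 = 2200
  Grade 4: 240 × 12.5 = 3000
  Grade 5: 360 × 3.5 = 1260
Adjusted estimate = 7120 / 1,020 = 6.98039 → 7.0.

7.0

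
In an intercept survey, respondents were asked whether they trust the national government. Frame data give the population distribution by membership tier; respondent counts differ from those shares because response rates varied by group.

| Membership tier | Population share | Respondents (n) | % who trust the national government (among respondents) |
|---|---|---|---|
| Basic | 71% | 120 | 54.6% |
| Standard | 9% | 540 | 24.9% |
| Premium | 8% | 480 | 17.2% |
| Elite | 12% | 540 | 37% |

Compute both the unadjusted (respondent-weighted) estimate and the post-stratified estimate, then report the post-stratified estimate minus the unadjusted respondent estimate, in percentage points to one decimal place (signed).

Without adjustment, the pooled respondent share is:
  (120/1680)×54.6 + (540/1680)×24.9 + (480/1680)×17.2 + (540/1680)×37 = 28.7107%
Post-stratifying to population shares instead:
  0.71×54.6 + 0.09×24.9 + 0.08×17.2 + 0.12×37 = 46.823%
Difference = 46.823 − 28.7107 = 18.1123 pp.

+18.1 percentage points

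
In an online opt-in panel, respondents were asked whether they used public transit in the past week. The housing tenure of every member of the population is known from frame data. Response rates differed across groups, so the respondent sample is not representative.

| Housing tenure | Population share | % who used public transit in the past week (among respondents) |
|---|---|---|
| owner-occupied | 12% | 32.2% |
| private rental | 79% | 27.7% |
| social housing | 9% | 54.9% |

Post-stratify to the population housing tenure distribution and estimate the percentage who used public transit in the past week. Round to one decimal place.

30.7%

Each cell contributes population-share × respondent value:
  owner-occupied: 0.12 × 32.2 = 3.864
  private rental: 0.79 × 27.7 = 21.883
  social housing: 0.09 × 54.9 = 4.941
Post-stratified estimate = 30.688 → 30.7%.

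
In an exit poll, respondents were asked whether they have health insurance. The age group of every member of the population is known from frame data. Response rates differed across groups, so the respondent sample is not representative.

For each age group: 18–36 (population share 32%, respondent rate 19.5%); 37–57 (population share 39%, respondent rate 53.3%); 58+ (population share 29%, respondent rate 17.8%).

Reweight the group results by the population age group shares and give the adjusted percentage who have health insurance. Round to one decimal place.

Reweight to the known age group distribution:
  18–36: 0.32 × 19.5 = 6.24
  37–57: 0.39 × 53.3 = 20.787
  58+: 0.29 × 17.8 = 5.162
Post-stratified estimate = 32.189 → 32.2%.

32.2%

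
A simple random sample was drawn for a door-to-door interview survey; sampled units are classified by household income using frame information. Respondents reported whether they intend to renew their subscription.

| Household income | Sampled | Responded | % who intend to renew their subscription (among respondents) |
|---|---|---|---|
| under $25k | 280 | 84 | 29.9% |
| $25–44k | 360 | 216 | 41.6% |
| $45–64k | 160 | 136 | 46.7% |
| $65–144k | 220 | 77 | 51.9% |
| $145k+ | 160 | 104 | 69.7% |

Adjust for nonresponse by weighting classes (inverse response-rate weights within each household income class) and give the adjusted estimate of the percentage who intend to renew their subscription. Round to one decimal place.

Response rates by class: under $25k 84/280 = 30%, $25–44k 216/360 = 60%, $45–64k 136/160 = 85%, $65–144k 77/220 = 35%, $145k+ 104/160 = 65%.
With weight = n_sampled/n_responded per class, the weighted class total is n_sampled:
  under $25k: 280 × 29.9 = 8372
  $25–44k: 360 × 41.6 = 14,976
  $45–64k: 160 × 46.7 = 7472
  $65–144k: 220 × 51.9 = 11,418
  $145k+: 160 × 69.7 = 11,152
Adjusted estimate = 53,390 / 1,180 = 45.2458 → 45.2%.

45.2%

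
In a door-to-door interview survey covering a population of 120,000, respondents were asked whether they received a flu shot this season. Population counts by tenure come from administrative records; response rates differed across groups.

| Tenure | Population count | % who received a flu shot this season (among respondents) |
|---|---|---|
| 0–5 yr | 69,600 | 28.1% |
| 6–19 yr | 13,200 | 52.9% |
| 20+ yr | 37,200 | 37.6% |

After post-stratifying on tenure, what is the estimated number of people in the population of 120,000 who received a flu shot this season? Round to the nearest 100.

Each cell contributes its population count × the respondent rate:
  0–5 yr: 69,600 × 28.1% = 19557.6
  6–19 yr: 13,200 × 52.9% = 6982.8
  20+ yr: 37,200 × 37.6% = 13987.2
Estimated total = 40527.6 → 40,500.

40,500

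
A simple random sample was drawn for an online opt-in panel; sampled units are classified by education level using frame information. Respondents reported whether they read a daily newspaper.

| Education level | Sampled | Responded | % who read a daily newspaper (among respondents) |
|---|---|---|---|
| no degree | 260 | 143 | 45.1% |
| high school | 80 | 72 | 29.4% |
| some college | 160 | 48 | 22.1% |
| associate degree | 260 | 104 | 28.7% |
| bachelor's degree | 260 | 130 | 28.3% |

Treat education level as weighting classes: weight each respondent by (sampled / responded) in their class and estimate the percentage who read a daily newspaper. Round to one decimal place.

31.8%

Class response rates: no degree 143/260 = 55%, high school 72/80 = 90%, some college 48/160 = 30%, associate degree 104/260 = 40%, bachelor's degree 130/260 = 50%.
With weight = n_sampled/n_responded per class, the weighted class total is n_sampled:
  no degree: 260 × 45.1 = 11,726
  high school: 80 × 29.4 = 2352
  some college: 160 × 22.1 = 3536
  associate degree: 260 × 28.7 = 7462
  bachelor's degree: 260 × 28.3 = 7358
Adjusted estimate = 32,434 / 1,020 = 31.798 → 31.8%.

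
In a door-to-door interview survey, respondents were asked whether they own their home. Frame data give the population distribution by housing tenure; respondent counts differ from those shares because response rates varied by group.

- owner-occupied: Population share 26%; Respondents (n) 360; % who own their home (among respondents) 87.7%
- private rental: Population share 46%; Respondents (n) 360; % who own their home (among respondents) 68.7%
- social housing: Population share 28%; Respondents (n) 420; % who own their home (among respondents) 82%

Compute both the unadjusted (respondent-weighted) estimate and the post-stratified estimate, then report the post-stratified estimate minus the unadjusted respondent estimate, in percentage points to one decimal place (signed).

-2.2 percentage points

Naive respondent-only estimate (weights = respondent counts):
  (360/1140)×87.7 + (360/1140)×68.7 + (420/1140)×82 = 79.6%
Post-stratified estimate weights by population shares:
  0.26×87.7 + 0.46×68.7 + 0.28×82 = 77.364%
Difference = 77.364 − 79.6 = -2.236 pp.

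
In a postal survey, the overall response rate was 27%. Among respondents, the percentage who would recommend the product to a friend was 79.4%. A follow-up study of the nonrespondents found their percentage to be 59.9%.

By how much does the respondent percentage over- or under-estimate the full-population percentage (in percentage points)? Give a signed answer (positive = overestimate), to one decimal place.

+14.2 percentage points

Nonresponse fraction = 1 − 0.27 = 0.73.
Bias = (nonresponse fraction) × (respondent percentage − nonrespondent percentage)
     = 0.73 × (79.4 − 59.9) = 0.73 × 19.5 = 14.235.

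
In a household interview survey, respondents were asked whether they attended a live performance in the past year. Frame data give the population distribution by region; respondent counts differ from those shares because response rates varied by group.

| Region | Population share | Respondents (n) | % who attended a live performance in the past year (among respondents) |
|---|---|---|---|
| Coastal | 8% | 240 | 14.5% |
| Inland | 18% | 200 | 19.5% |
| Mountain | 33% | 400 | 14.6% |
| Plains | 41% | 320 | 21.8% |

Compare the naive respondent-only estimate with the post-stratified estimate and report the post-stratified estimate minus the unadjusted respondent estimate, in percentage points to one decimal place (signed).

+1.0 percentage points

Unadjusted (pooled respondent) estimate weights by respondent counts:
  (240/1160)×14.5 + (200/1160)×19.5 + (400/1160)×14.6 + (320/1160)×21.8 = 17.4103%
Reweighting by population region shares:
  0.08×14.5 + 0.18×19.5 + 0.33×14.6 + 0.41×21.8 = 18.426%
Difference = 18.426 − 17.4103 = 1.0157 pp.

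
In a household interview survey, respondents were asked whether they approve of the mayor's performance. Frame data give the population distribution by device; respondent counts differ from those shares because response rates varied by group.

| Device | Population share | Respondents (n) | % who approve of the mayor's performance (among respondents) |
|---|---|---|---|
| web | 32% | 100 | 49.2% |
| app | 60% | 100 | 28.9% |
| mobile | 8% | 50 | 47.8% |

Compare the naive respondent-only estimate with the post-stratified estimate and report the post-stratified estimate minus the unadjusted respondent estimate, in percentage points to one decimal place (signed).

Unadjusted (pooled respondent) estimate weights by respondent counts:
  (100/250)×49.2 + (100/250)×28.9 + (50/250)×47.8 = 40.8%
Reweighting by population device shares:
  0.32×49.2 + 0.6×28.9 + 0.08×47.8 = 36.908%
Difference = 36.908 − 40.8 = -3.892 pp.

-3.9 percentage points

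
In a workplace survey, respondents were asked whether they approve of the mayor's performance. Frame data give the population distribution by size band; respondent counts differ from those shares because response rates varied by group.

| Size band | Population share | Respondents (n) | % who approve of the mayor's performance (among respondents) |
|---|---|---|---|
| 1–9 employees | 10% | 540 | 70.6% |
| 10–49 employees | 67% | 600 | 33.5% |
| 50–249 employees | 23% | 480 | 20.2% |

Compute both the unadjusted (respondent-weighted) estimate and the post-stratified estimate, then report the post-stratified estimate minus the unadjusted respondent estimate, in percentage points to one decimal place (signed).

-7.8 percentage points

Naive respondent-only estimate (weights = respondent counts):
  (540/1620)×70.6 + (600/1620)×33.5 + (480/1620)×20.2 = 41.9259%
Reweighting by population size band shares:
  0.1×70.6 + 0.67×33.5 + 0.23×20.2 = 34.151%
Difference = 34.151 − 41.9259 = -7.7749 pp.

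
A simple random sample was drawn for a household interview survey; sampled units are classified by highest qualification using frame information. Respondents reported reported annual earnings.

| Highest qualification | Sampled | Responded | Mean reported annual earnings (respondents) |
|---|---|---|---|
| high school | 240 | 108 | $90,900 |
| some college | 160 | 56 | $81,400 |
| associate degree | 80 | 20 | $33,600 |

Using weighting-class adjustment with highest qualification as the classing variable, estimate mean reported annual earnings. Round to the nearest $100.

$78,200

Class response rates: high school 108/240 = 45%, some college 56/160 = 35%, associate degree 20/80 = 25%.
Inverse-response-rate weighting restores each class to its sampled count, so class totals weight by n_sampled:
  high school: 240 × 90,900 = 21,816,000
  some college: 160 × 81,400 = 13,024,000
  associate degree: 80 × 33,600 = 2,688,000
Adjusted estimate = 37,528,000 / 480 = 78183.3 → $78,200.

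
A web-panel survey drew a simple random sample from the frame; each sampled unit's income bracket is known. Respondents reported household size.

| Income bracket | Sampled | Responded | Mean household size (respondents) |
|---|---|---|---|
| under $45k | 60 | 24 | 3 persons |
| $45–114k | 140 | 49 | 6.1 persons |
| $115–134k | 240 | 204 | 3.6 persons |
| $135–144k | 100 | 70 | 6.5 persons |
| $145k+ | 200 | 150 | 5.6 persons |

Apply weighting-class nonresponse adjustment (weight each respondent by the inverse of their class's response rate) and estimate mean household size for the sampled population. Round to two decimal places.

4.96

Response rates by class: under $45k 24/60 = 40%, $45–114k 49/140 = 35%, $115–134k 204/240 = 85%, $135–144k 70/100 = 70%, $145k+ 150/200 = 75%.
With weight = n_sampled/n_responded per class, the weighted class total is n_sampled:
  under $45k: 60 × 3 = 180
  $45–114k: 140 × 6.1 = 854
  $115–134k: 240 × 3.6 = 864
  $135–144k: 100 × 6.5 = 650
  $145k+: 200 × 5.6 = 1120
Adjusted estimate = 3668 / 740 = 4.95676 → 4.96.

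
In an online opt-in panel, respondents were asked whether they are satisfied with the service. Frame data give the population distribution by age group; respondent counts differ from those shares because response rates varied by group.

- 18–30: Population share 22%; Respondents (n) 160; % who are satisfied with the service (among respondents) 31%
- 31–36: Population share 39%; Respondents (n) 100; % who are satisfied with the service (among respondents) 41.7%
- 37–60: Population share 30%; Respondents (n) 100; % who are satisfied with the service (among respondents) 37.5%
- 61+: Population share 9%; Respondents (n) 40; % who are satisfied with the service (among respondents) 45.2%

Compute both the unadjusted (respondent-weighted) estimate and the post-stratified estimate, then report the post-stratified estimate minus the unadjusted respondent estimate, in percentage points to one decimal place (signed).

Naive respondent-only estimate (weights = respondent counts):
  (160/400)×31 + (100/400)×41.7 + (100/400)×37.5 + (40/400)×45.2 = 36.72%
Post-stratified estimate weights by population shares:
  0.22×31 + 0.39×41.7 + 0.3×37.5 + 0.09×45.2 = 38.401%
Difference = 38.401 − 36.72 = 1.681 pp.

+1.7 percentage points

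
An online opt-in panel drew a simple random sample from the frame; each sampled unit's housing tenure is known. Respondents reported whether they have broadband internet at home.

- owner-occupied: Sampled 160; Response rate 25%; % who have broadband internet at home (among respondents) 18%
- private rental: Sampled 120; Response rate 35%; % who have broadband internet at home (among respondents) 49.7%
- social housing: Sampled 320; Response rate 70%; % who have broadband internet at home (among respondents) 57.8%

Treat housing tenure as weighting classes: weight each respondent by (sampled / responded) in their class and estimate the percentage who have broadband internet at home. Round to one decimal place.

45.6%

With weight = n_sampled/n_responded per class, the weighted class total is n_sampled:
  owner-occupied: 160 × 18 = 2880
  private rental: 120 × 49.7 = 5964
  social housing: 320 × 57.8 = 18,496
Adjusted estimate = 27,340 / 600 = 45.5667 → 45.6%.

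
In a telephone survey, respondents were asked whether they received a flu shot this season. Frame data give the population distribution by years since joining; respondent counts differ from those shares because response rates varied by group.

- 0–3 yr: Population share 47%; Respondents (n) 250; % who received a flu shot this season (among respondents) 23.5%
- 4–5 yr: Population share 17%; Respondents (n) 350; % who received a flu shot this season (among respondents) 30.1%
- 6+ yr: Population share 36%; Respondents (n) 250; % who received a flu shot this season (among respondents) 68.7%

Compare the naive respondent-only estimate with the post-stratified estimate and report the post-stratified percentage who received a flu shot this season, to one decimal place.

40.9%

Unadjusted (pooled respondent) estimate weights by respondent counts:
  (250/850)×23.5 + (350/850)×30.1 + (250/850)×68.7 = 39.5118%
Post-stratified estimate weights by population shares:
  0.47×23.5 + 0.17×30.1 + 0.36×68.7 = 40.894%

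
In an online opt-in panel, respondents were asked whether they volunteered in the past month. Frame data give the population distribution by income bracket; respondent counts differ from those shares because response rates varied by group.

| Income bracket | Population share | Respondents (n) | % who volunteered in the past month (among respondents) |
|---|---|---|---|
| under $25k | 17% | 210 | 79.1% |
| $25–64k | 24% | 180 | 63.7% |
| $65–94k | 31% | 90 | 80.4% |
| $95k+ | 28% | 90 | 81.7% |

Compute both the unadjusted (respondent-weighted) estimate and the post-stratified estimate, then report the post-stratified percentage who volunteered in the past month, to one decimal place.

Naive respondent-only estimate (weights = respondent counts):
  (210/570)×79.1 + (180/570)×63.7 + (90/570)×80.4 + (90/570)×81.7 = 74.8526%
Reweighting by population income bracket shares:
  0.17×79.1 + 0.24×63.7 + 0.31×80.4 + 0.28×81.7 = 76.535%

76.5%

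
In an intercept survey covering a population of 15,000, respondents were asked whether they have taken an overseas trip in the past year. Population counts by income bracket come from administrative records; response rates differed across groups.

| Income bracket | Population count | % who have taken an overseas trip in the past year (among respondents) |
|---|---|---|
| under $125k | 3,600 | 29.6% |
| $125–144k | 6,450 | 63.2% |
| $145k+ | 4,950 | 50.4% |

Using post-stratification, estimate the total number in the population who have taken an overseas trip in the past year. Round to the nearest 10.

Estimated count per cell = population count × respondent percentage:
  under $125k: 3,600 × 29.6% = 1065.6
  $125–144k: 6,450 × 63.2% = 4076.4
  $145k+: 4,950 × 50.4% = 2494.8
Estimated total = 7636.8 → 7,640.

7,640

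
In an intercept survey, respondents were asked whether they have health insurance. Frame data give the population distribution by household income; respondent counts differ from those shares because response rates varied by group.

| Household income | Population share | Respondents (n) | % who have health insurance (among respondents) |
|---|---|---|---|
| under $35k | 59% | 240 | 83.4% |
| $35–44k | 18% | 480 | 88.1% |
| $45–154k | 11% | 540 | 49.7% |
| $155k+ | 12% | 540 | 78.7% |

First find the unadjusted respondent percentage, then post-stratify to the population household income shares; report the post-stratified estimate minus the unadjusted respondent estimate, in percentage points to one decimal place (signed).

Naive respondent-only estimate (weights = respondent counts):
  (240/1800)×83.4 + (480/1800)×88.1 + (540/1800)×49.7 + (540/1800)×78.7 = 73.1333%
Post-stratifying to population shares instead:
  0.59×83.4 + 0.18×88.1 + 0.11×49.7 + 0.12×78.7 = 79.975%
Difference = 79.975 − 73.1333 = 6.8417 pp.

+6.8 percentage points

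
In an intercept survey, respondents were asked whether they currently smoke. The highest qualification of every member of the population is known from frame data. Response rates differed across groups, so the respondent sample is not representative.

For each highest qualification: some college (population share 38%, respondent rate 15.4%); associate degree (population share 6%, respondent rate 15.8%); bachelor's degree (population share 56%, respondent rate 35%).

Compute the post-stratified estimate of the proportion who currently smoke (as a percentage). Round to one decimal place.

26.4%

Reweight to the known highest qualification distribution:
  some college: 0.38 × 15.4 = 5.852
  associate degree: 0.06 × 15.8 = 0.948
  bachelor's degree: 0.56 × 35 = 19.6
Post-stratified estimate = 26.4 → 26.4%.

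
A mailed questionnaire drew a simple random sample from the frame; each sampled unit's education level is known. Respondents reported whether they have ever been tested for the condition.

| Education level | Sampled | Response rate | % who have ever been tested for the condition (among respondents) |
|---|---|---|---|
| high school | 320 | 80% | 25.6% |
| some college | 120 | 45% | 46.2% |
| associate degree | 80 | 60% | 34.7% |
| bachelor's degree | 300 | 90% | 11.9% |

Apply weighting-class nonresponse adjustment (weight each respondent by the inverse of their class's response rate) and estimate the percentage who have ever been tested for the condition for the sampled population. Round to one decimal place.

24.5%

Inverse-response-rate weighting restores each class to its sampled count, so class totals weight by n_sampled:
  high school: 320 × 25.6 = 8192
  some college: 120 × 46.2 = 5544
  associate degree: 80 × 34.7 = 2776
  bachelor's degree: 300 × 11.9 = 3570
Adjusted estimate = 20,082 / 820 = 24.4902 → 24.5%.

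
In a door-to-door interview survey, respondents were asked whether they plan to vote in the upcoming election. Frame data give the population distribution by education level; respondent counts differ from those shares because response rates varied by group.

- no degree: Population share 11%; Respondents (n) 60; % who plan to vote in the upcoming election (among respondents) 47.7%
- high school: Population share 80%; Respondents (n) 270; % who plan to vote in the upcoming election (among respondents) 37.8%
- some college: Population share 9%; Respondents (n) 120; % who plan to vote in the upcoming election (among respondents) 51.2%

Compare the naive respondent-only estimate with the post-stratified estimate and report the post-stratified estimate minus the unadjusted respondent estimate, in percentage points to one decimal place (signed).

-2.6 percentage points

Naive respondent-only estimate (weights = respondent counts):
  (60/450)×47.7 + (270/450)×37.8 + (120/450)×51.2 = 42.6933%
Reweighting by population education level shares:
  0.11×47.7 + 0.8×37.8 + 0.09×51.2 = 40.095%
Difference = 40.095 − 42.6933 = -2.5983 pp.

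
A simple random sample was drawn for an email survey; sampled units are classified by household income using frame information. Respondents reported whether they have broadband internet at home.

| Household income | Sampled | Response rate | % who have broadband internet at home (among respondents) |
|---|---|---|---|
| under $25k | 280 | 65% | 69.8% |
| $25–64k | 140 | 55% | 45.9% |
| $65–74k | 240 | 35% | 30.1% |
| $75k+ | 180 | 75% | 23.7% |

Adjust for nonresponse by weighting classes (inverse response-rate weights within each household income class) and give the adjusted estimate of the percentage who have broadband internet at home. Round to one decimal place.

With weight = n_sampled/n_responded per class, the weighted class total is n_sampled:
  under $25k: 280 × 69.8 = 19,544
  $25–64k: 140 × 45.9 = 6426
  $65–74k: 240 × 30.1 = 7224
  $75k+: 180 × 23.7 = 4266
Adjusted estimate = 37,460 / 840 = 44.5952 → 44.6%.

44.6%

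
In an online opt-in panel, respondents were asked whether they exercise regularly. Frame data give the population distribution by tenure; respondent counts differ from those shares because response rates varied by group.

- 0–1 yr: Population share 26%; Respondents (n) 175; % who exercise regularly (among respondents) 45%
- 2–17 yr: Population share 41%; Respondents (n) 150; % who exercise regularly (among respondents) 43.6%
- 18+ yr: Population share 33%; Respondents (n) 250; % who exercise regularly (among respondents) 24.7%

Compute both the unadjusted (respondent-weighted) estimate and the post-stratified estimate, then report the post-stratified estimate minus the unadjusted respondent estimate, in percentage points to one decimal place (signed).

+1.9 percentage points

Naive respondent-only estimate (weights = respondent counts):
  (175/575)×45 + (150/575)×43.6 + (250/575)×24.7 = 35.8087%
Reweighting by population tenure shares:
  0.26×45 + 0.41×43.6 + 0.33×24.7 = 37.727%
Difference = 37.727 − 35.8087 = 1.9183 pp.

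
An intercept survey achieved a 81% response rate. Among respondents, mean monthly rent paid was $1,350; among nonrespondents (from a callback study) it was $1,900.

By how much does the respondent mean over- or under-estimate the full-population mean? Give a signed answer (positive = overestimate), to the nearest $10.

Nonresponse fraction = 1 − 0.81 = 0.19.
Bias = (nonresponse fraction) × (respondent mean − nonrespondent mean)
     = 0.19 × (1350 − 1900) = 0.19 × -550 = -104.5.

-$100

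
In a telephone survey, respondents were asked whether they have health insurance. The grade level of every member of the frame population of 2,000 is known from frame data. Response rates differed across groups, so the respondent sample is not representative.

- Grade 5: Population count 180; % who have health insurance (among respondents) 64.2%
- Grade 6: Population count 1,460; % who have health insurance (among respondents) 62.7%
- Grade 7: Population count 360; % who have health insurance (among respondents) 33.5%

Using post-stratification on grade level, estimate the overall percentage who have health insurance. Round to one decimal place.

57.6%

Each cell contributes population-share × respondent value:
  Grade 5: (180/2,000) × 64.2 = 5.778
  Grade 6: (1,460/2,000) × 62.7 = 45.771
  Grade 7: (360/2,000) × 33.5 = 6.03
Post-stratified estimate = 57.579 → 57.6%.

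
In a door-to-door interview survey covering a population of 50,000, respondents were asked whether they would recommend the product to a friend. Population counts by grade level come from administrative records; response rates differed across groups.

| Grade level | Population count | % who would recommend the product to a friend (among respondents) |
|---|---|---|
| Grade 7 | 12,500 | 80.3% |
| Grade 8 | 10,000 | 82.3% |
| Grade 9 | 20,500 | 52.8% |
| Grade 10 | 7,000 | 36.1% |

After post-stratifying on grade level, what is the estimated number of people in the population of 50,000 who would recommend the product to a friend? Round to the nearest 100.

Each cell contributes its population count × the respondent rate:
  Grade 7: 12,500 × 80.3% = 10037.5
  Grade 8: 10,000 × 82.3% = 8230
  Grade 9: 20,500 × 52.8% = 10,824
  Grade 10: 7,000 × 36.1% = 2527
Estimated total = 31618.5 → 31,600.

31,600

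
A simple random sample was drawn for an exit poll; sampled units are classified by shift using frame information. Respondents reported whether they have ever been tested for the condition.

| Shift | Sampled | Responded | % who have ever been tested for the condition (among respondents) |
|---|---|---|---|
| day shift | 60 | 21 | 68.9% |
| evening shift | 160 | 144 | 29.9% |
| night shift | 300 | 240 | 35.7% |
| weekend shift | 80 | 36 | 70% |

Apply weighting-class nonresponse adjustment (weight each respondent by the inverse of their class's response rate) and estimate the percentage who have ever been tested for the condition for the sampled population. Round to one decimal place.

Response rates by class: day shift 21/60 = 35%, evening shift 144/160 = 90%, night shift 240/300 = 80%, weekend shift 36/80 = 45%.
With weight = n_sampled/n_responded per class, the weighted class total is n_sampled:
  day shift: 60 × 68.9 = 4134
  evening shift: 160 × 29.9 = 4784
  night shift: 300 × 35.7 = 10,710
  weekend shift: 80 × 70 = 5600
Adjusted estimate = 25,228 / 600 = 42.0467 → 42.0%.

42.0%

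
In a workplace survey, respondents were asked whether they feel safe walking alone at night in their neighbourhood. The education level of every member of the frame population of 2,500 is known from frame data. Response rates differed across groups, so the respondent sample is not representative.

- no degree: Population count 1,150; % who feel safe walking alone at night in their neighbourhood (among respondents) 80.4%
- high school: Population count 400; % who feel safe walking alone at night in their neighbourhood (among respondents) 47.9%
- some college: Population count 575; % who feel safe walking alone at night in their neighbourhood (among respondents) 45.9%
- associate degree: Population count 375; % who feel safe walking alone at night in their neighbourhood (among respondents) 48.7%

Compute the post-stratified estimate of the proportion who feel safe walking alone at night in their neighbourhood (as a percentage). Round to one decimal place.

62.5%

Weight each group's respondent value by its population share:
  no degree: (1,150/2,500) × 80.4 = 36.984
  high school: (400/2,500) × 47.9 = 7.664
  some college: (575/2,500) × 45.9 = 10.557
  associate degree: (375/2,500) × 48.7 = 7.305
Post-stratified estimate = 62.51 → 62.5%.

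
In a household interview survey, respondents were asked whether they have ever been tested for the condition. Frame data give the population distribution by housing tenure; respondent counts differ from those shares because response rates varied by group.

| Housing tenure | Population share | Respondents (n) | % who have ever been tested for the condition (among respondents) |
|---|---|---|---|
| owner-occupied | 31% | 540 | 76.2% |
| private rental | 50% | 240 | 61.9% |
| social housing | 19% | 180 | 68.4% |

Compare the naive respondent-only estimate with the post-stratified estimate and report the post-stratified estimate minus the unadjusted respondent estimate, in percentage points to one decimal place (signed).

Unadjusted (pooled respondent) estimate weights by respondent counts:
  (540/960)×76.2 + (240/960)×61.9 + (180/960)×68.4 = 71.1625%
Post-stratified estimate weights by population shares:
  0.31×76.2 + 0.5×61.9 + 0.19×68.4 = 67.568%
Difference = 67.568 − 71.1625 = -3.5945 pp.

-3.6 percentage points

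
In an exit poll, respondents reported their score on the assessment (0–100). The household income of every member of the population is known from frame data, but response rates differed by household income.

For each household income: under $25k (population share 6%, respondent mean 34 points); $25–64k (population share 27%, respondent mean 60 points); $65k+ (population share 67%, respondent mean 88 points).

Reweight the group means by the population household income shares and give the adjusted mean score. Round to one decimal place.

77.2

Post-stratification weights by population share, not respondent share:
  under $25k: 0.06 × 34 = 2.04
  $25–64k: 0.27 × 60 = 16.2
  $65k+: 0.67 × 88 = 58.96
Post-stratified estimate = 77.2 → 77.2.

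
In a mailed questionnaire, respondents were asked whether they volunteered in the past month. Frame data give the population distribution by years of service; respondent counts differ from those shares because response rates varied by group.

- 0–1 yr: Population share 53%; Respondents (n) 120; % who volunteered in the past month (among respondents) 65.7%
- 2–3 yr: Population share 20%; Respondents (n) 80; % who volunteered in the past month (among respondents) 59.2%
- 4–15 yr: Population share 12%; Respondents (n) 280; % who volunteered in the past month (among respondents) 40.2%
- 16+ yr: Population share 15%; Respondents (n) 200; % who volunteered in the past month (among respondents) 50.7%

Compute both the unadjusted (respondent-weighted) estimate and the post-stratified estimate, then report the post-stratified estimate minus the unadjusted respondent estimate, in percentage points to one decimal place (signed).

Naive respondent-only estimate (weights = respondent counts):
  (120/680)×65.7 + (80/680)×59.2 + (280/680)×40.2 + (200/680)×50.7 = 50.0235%
Post-stratifying to population shares instead:
  0.53×65.7 + 0.2×59.2 + 0.12×40.2 + 0.15×50.7 = 59.09%
Difference = 59.09 − 50.0235 = 9.0665 pp.

+9.1 percentage points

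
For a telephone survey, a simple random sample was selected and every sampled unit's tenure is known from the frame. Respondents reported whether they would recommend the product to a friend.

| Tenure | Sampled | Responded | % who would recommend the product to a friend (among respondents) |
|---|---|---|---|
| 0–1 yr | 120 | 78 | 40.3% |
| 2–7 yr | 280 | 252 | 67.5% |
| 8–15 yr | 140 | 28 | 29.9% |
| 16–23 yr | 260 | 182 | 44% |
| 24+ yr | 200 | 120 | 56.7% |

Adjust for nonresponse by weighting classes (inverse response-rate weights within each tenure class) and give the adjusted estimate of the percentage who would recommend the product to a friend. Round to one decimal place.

Class response rates: 0–1 yr 78/120 = 65%, 2–7 yr 252/280 = 90%, 8–15 yr 28/140 = 20%, 16–23 yr 182/260 = 70%, 24+ yr 120/200 = 60%.
Inverse-response-rate weighting restores each class to its sampled count, so class totals weight by n_sampled:
  0–1 yr: 120 × 40.3 = 4836
  2–7 yr: 280 × 67.5 = 18,900
  8–15 yr: 140 × 29.9 = 4186
  16–23 yr: 260 × 44 = 11,440
  24+ yr: 200 × 56.7 = 11,340
Adjusted estimate = 50,702 / 1,000 = 50.702 → 50.7%.

50.7%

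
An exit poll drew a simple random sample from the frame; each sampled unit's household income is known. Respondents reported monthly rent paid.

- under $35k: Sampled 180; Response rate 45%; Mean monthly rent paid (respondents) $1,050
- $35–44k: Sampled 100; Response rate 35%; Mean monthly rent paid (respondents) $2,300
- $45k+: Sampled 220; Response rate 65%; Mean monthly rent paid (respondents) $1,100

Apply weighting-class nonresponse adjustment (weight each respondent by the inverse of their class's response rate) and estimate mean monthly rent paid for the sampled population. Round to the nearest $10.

Inverse-response-rate weighting restores each class to its sampled count, so class totals weight by n_sampled:
  under $35k: 180 × 1050 = 189,000
  $35–44k: 100 × 2300 = 230,000
  $45k+: 220 × 1100 = 242,000
Adjusted estimate = 661,000 / 500 = 1322 → $1,320.

$1,320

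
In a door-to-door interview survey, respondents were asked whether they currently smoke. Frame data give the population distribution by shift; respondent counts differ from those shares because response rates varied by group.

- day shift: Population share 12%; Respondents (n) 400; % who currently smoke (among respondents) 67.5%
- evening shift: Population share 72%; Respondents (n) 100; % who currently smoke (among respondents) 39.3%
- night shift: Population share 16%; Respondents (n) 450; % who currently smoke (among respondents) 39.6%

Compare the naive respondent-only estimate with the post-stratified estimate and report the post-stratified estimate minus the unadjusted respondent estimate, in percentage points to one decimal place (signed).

Without adjustment, the pooled respondent share is:
  (400/950)×67.5 + (100/950)×39.3 + (450/950)×39.6 = 51.3158%
Post-stratified estimate weights by population shares:
  0.12×67.5 + 0.72×39.3 + 0.16×39.6 = 42.732%
Difference = 42.732 − 51.3158 = -8.5838 pp.

-8.6 percentage points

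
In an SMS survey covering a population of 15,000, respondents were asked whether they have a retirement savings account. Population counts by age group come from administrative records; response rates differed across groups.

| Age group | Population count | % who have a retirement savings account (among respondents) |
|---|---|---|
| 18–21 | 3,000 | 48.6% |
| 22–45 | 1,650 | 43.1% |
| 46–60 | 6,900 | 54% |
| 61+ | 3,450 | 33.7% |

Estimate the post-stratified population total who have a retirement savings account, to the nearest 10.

Each cell contributes its population count × the respondent rate:
  18–21: 3,000 × 48.6% = 1458
  22–45: 1,650 × 43.1% = 711.15
  46–60: 6,900 × 54% = 3726
  61+: 3,450 × 33.7% = 1162.65
Estimated total = 7057.8 → 7,060.

7,060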